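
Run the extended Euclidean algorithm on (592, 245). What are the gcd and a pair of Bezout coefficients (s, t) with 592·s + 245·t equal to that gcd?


Euclidean algorithm on (592, 245) — divide until remainder is 0:
  592 = 2 · 245 + 102
  245 = 2 · 102 + 41
  102 = 2 · 41 + 20
  41 = 2 · 20 + 1
  20 = 20 · 1 + 0
gcd(592, 245) = 1.
Track Bezout coefficients alongside the remainders: start with r₀ = 592 = a·1 + b·0 (s = 1, t = 0) and r₁ = 245 = a·0 + b·1 (s = 0, t = 1); each new remainder r_{k+1} = r_{k-1} − q_k·r_k inherits s_{k+1} = s_{k-1} − q_k·s_k, t_{k+1} = t_{k-1} − q_k·t_k, so r_k = a·s_k + b·t_k at every step:
  q = 2: r = 102, s = 1 − 2·0 = 1, t = 0 − 2·1 = -2  (check: 592·1 + 245·(-2) = 102)
  q = 2: r = 41, s = 0 − 2·1 = -2, t = 1 − 2·(-2) = 5  (check: 592·(-2) + 245·5 = 41)
  q = 2: r = 20, s = 1 − 2·(-2) = 5, t = -2 − 2·5 = -12  (check: 592·5 + 245·(-12) = 20)
  q = 2: r = 1, s = -2 − 2·5 = -12, t = 5 − 2·(-12) = 29  (check: 592·(-12) + 245·29 = 1)
The row with r = 1 (the gcd) gives the Bezout coefficients s = -12, t = 29.
Result: 592 · (-12) + 245 · (29) = 1.

gcd(592, 245) = 1; s = -12, t = 29 (check: 592·(-12) + 245·29 = 1).


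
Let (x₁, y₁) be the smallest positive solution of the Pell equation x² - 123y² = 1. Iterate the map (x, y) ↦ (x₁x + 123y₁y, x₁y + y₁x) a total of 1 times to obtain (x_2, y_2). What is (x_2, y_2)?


Step 1: Find the fundamental solution (x₁, y₁) of x² - 123y² = 1.
  Expand √123 as a continued fraction. a₀ = ⌊√123⌋ = 11; iterate m_{k+1} = d_k·a_k − m_k, d_{k+1} = (123 − m_{k+1}²)/d_k, a_{k+1} = ⌊(a₀ + m_{k+1})/d_{k+1}⌋ (starting m₀ = 0, d₀ = 1), with convergents p_k = a_k·p_{k-1} + p_{k-2}, q_k = a_k·q_{k-1} + q_{k-2} (p₋₁ = 1, q₋₁ = 0):
  k = 0: a₀ = 11; p₀/q₀ = 11/1; p₀² − 123·q₀² = 121 − 123 = -2.
  k = 1: m = 11, d = 2, a = ⌊(11 + 11)/2⌋ = 11; p/q = (11·11 + 1)/(11·1 + 0) = 122/11; p² − 123·q² = 14884 − 14883 = 1.
  The first convergent with p² − 123·q² = 1 gives the fundamental solution (x₁, y₁) = (122, 11).
Step 2: Apply the recurrence (x_{n+1}, y_{n+1}) = (x₁x_n + 123y₁y_n, x₁y_n + y₁x_n) repeatedly.
  From (x_1, y_1) = (122, 11): x_2 = 122·122 + 123·11·11 = 29767; y_2 = 122·11 + 11·122 = 2684.
Step 3: Verify x_2² - 123·y_2² = 886074289 - 886074288 = 1 (should be 1). ✓

(x_1, y_1) = (122, 11); (x_2, y_2) = (29767, 2684).


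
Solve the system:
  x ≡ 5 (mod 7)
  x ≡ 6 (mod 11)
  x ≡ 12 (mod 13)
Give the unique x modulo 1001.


Moduli 7, 11, 13 are pairwise coprime; by CRT there is a unique solution modulo M = 7 · 11 · 13 = 1001.
Solve pairwise, accumulating the modulus:
  Start with x ≡ 5 (mod 7).
  Combine with x ≡ 6 (mod 11): since gcd(7, 11) = 1, we get a unique residue mod 77.
    Write x = 5 + 7·t and substitute into x ≡ 6 (mod 11): 7·t ≡ 6 − 5 = 1 (mod 11).
    The inverse of 7 mod 11 is 8 (since 7·8 = 56 = 5·11 + 1), so t ≡ 8·1 = 8 ≡ 8 (mod 11).
    Then x = 5 + 7·8 = 61, valid modulo lcm(7, 11) = 77: x ≡ 61 (mod 77).
  Combine with x ≡ 12 (mod 13): since gcd(77, 13) = 1, we get a unique residue mod 1001.
    Write x = 61 + 77·t and substitute into x ≡ 12 (mod 13): 77·t ≡ 12 − 61 = -49 (mod 13).
    Reduce coefficients mod 13: 12·t ≡ 3 (mod 13).
    The inverse of 12 mod 13 is 12 (since 12·12 = 144 = 11·13 + 1), so t ≡ 12·3 = 36 ≡ 10 (mod 13).
    Then x = 61 + 77·10 = 831, valid modulo lcm(77, 13) = 1001: x ≡ 831 (mod 1001).
Verify: 831 mod 7 = 5 ✓, 831 mod 11 = 6 ✓, 831 mod 13 = 12 ✓.

x ≡ 831 (mod 1001).


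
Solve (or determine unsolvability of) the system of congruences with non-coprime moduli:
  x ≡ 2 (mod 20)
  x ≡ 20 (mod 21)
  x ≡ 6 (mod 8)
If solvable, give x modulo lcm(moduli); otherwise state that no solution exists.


Moduli 20, 21, 8 are not pairwise coprime, so CRT works modulo lcm(m_i) when all pairwise compatibility conditions hold.
Pairwise compatibility: gcd(m_i, m_j) must divide a_i - a_j for every pair.
Merge one congruence at a time:
  Start: x ≡ 2 (mod 20).
  Combine with x ≡ 20 (mod 21): gcd(20, 21) = 1; 20 - 2 = 18, which IS divisible by 1, so compatible.
    Write x = 2 + 20·t and substitute into x ≡ 20 (mod 21): 20·t ≡ 20 − 2 = 18 (mod 21).
    The inverse of 20 mod 21 is 20 (since 20·20 = 400 = 19·21 + 1), so t ≡ 20·18 = 360 ≡ 3 (mod 21).
    Then x = 2 + 20·3 = 62, valid modulo lcm(20, 21) = 420: x ≡ 62 (mod 420).
  Combine with x ≡ 6 (mod 8): gcd(420, 8) = 4; 6 - 62 = -56, which IS divisible by 4, so compatible.
    Write x = 62 + 420·t and substitute into x ≡ 6 (mod 8): 420·t ≡ 6 − 62 = -56 (mod 8).
    Divide the congruence (and modulus) by g = 4: 105·t ≡ -14 (mod 2).
    Reduce coefficients mod 2: 1·t ≡ 0 (mod 2).
    So t ≡ 0 (mod 2).
    Then x = 62 + 420·0 = 62, valid modulo lcm(420, 8) = 840: x ≡ 62 (mod 840).
Verify: 62 mod 20 = 2, 62 mod 21 = 20, 62 mod 8 = 6.

x ≡ 62 (mod 840).


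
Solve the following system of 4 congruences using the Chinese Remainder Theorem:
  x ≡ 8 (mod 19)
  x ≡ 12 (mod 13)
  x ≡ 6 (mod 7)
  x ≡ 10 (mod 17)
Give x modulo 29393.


Product of moduli M = 19 · 13 · 7 · 17 = 29393.
Merge one congruence at a time:
  Start: x ≡ 8 (mod 19).
  Combine with x ≡ 12 (mod 13); new modulus lcm = 247.
    Write x = 8 + 19·t and substitute into x ≡ 12 (mod 13): 19·t ≡ 12 − 8 = 4 (mod 13).
    Reduce coefficients mod 13: 6·t ≡ 4 (mod 13).
    The inverse of 6 mod 13 is 11 (since 6·11 = 66 = 5·13 + 1), so t ≡ 11·4 = 44 ≡ 5 (mod 13).
    Then x = 8 + 19·5 = 103, valid modulo lcm(19, 13) = 247: x ≡ 103 (mod 247).
  Combine with x ≡ 6 (mod 7); new modulus lcm = 1729.
    Write x = 103 + 247·t and substitute into x ≡ 6 (mod 7): 247·t ≡ 6 − 103 = -97 (mod 7).
    Reduce coefficients mod 7: 2·t ≡ 1 (mod 7).
    The inverse of 2 mod 7 is 4 (since 2·4 = 8 = 1·7 + 1), so t ≡ 4·1 = 4 ≡ 4 (mod 7).
    Then x = 103 + 247·4 = 1091, valid modulo lcm(247, 7) = 1729: x ≡ 1091 (mod 1729).
  Combine with x ≡ 10 (mod 17); new modulus lcm = 29393.
    Write x = 1091 + 1729·t and substitute into x ≡ 10 (mod 17): 1729·t ≡ 10 − 1091 = -1081 (mod 17).
    Reduce coefficients mod 17: 12·t ≡ 7 (mod 17).
    The inverse of 12 mod 17 is 10 (since 12·10 = 120 = 7·17 + 1), so t ≡ 10·7 = 70 ≡ 2 (mod 17).
    Then x = 1091 + 1729·2 = 4549, valid modulo lcm(1729, 17) = 29393: x ≡ 4549 (mod 29393).
Verify against each original: 4549 mod 19 = 8, 4549 mod 13 = 12, 4549 mod 7 = 6, 4549 mod 17 = 10.

x ≡ 4549 (mod 29393).


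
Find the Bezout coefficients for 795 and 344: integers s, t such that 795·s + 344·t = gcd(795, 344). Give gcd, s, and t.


Euclidean algorithm on (795, 344) — divide until remainder is 0:
  795 = 2 · 344 + 107
  344 = 3 · 107 + 23
  107 = 4 · 23 + 15
  23 = 1 · 15 + 8
  15 = 1 · 8 + 7
  8 = 1 · 7 + 1
  7 = 7 · 1 + 0
gcd(795, 344) = 1.
Track Bezout coefficients alongside the remainders: start with r₀ = 795 = a·1 + b·0 (s = 1, t = 0) and r₁ = 344 = a·0 + b·1 (s = 0, t = 1); each new remainder r_{k+1} = r_{k-1} − q_k·r_k inherits s_{k+1} = s_{k-1} − q_k·s_k, t_{k+1} = t_{k-1} − q_k·t_k, so r_k = a·s_k + b·t_k at every step:
  q = 2: r = 107, s = 1 − 2·0 = 1, t = 0 − 2·1 = -2  (check: 795·1 + 344·(-2) = 107)
  q = 3: r = 23, s = 0 − 3·1 = -3, t = 1 − 3·(-2) = 7  (check: 795·(-3) + 344·7 = 23)
  q = 4: r = 15, s = 1 − 4·(-3) = 13, t = -2 − 4·7 = -30  (check: 795·13 + 344·(-30) = 15)
  q = 1: r = 8, s = -3 − 1·13 = -16, t = 7 − 1·(-30) = 37  (check: 795·(-16) + 344·37 = 8)
  q = 1: r = 7, s = 13 − 1·(-16) = 29, t = -30 − 1·37 = -67  (check: 795·29 + 344·(-67) = 7)
  q = 1: r = 1, s = -16 − 1·29 = -45, t = 37 − 1·(-67) = 104  (check: 795·(-45) + 344·104 = 1)
The row with r = 1 (the gcd) gives the Bezout coefficients s = -45, t = 104.
Result: 795 · (-45) + 344 · (104) = 1.

gcd(795, 344) = 1; s = -45, t = 104 (check: 795·(-45) + 344·104 = 1).


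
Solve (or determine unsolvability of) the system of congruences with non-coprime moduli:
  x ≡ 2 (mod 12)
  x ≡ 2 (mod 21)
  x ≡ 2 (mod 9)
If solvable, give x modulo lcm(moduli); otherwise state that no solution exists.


Moduli 12, 21, 9 are not pairwise coprime, so CRT works modulo lcm(m_i) when all pairwise compatibility conditions hold.
Pairwise compatibility: gcd(m_i, m_j) must divide a_i - a_j for every pair.
Merge one congruence at a time:
  Start: x ≡ 2 (mod 12).
  Combine with x ≡ 2 (mod 21): gcd(12, 21) = 3; 2 - 2 = 0, which IS divisible by 3, so compatible.
    Write x = 2 + 12·t and substitute into x ≡ 2 (mod 21): 12·t ≡ 2 − 2 = 0 (mod 21).
    Divide the congruence (and modulus) by g = 3: 4·t ≡ 0 (mod 7).
    The inverse of 4 mod 7 is 2 (since 4·2 = 8 = 1·7 + 1), so t ≡ 2·0 = 0 ≡ 0 (mod 7).
    Then x = 2 + 12·0 = 2, valid modulo lcm(12, 21) = 84: x ≡ 2 (mod 84).
  Combine with x ≡ 2 (mod 9): gcd(84, 9) = 3; 2 - 2 = 0, which IS divisible by 3, so compatible.
    Write x = 2 + 84·t and substitute into x ≡ 2 (mod 9): 84·t ≡ 2 − 2 = 0 (mod 9).
    Divide the congruence (and modulus) by g = 3: 28·t ≡ 0 (mod 3).
    Reduce coefficients mod 3: 1·t ≡ 0 (mod 3).
    So t ≡ 0 (mod 3).
    Then x = 2 + 84·0 = 2, valid modulo lcm(84, 9) = 252: x ≡ 2 (mod 252).
Verify: 2 mod 12 = 2, 2 mod 21 = 2, 2 mod 9 = 2.

x ≡ 2 (mod 252).


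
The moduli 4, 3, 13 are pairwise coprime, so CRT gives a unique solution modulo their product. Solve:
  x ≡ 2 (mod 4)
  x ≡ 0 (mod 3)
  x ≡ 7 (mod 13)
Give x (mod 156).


Moduli 4, 3, 13 are pairwise coprime; by CRT there is a unique solution modulo M = 4 · 3 · 13 = 156.
Solve pairwise, accumulating the modulus:
  Start with x ≡ 2 (mod 4).
  Combine with x ≡ 0 (mod 3): since gcd(4, 3) = 1, we get a unique residue mod 12.
    Write x = 2 + 4·t and substitute into x ≡ 0 (mod 3): 4·t ≡ 0 − 2 = -2 (mod 3).
    Reduce coefficients mod 3: 1·t ≡ 1 (mod 3).
    So t ≡ 1 (mod 3).
    Then x = 2 + 4·1 = 6, valid modulo lcm(4, 3) = 12: x ≡ 6 (mod 12).
  Combine with x ≡ 7 (mod 13): since gcd(12, 13) = 1, we get a unique residue mod 156.
    Write x = 6 + 12·t and substitute into x ≡ 7 (mod 13): 12·t ≡ 7 − 6 = 1 (mod 13).
    The inverse of 12 mod 13 is 12 (since 12·12 = 144 = 11·13 + 1), so t ≡ 12·1 = 12 ≡ 12 (mod 13).
    Then x = 6 + 12·12 = 150, valid modulo lcm(12, 13) = 156: x ≡ 150 (mod 156).
Verify: 150 mod 4 = 2 ✓, 150 mod 3 = 0 ✓, 150 mod 13 = 7 ✓.

x ≡ 150 (mod 156).


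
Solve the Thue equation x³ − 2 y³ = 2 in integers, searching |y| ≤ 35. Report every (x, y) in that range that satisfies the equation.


The equation is x³ - 2y³ = 2. For fixed y, x³ = 2·y³ + 2, so a solution requires the RHS to be a perfect cube.
Strategy: iterate y from -35 to 35, compute RHS = 2·y³ + 2, and check whether it is a (positive or negative) perfect cube.
Check small values of y:
  y = 0: RHS = 2 is not a perfect cube.
  y = 1: RHS = 4 is not a perfect cube.
  y = -1: RHS = 0 = (0)³ ⇒ x = 0 works.
  y = 2: RHS = 18 is not a perfect cube.
  y = -2: RHS = -14 is not a perfect cube.
  y = 3: RHS = 56 is not a perfect cube.
  y = -3: RHS = -52 is not a perfect cube.
Continuing the search up to |y| = 35 finds no further solutions beyond those listed.
Collected solutions: (0, -1).

Solutions (with |y| ≤ 35): (0, -1).


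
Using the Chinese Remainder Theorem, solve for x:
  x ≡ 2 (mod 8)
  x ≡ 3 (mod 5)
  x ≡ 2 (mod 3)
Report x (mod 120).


Moduli 8, 5, 3 are pairwise coprime; by CRT there is a unique solution modulo M = 8 · 5 · 3 = 120.
Solve pairwise, accumulating the modulus:
  Start with x ≡ 2 (mod 8).
  Combine with x ≡ 3 (mod 5): since gcd(8, 5) = 1, we get a unique residue mod 40.
    Write x = 2 + 8·t and substitute into x ≡ 3 (mod 5): 8·t ≡ 3 − 2 = 1 (mod 5).
    Reduce coefficients mod 5: 3·t ≡ 1 (mod 5).
    The inverse of 3 mod 5 is 2 (since 3·2 = 6 = 1·5 + 1), so t ≡ 2·1 = 2 ≡ 2 (mod 5).
    Then x = 2 + 8·2 = 18, valid modulo lcm(8, 5) = 40: x ≡ 18 (mod 40).
  Combine with x ≡ 2 (mod 3): since gcd(40, 3) = 1, we get a unique residue mod 120.
    Write x = 18 + 40·t and substitute into x ≡ 2 (mod 3): 40·t ≡ 2 − 18 = -16 (mod 3).
    Reduce coefficients mod 3: 1·t ≡ 2 (mod 3).
    So t ≡ 2 (mod 3).
    Then x = 18 + 40·2 = 98, valid modulo lcm(40, 3) = 120: x ≡ 98 (mod 120).
Verify: 98 mod 8 = 2 ✓, 98 mod 5 = 3 ✓, 98 mod 3 = 2 ✓.

x ≡ 98 (mod 120).


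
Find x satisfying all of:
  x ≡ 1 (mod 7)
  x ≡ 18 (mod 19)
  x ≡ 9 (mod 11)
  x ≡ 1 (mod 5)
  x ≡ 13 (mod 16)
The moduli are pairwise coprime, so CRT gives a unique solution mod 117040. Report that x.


Product of moduli M = 7 · 19 · 11 · 5 · 16 = 117040.
Merge one congruence at a time:
  Start: x ≡ 1 (mod 7).
  Combine with x ≡ 18 (mod 19); new modulus lcm = 133.
    Write x = 1 + 7·t and substitute into x ≡ 18 (mod 19): 7·t ≡ 18 − 1 = 17 (mod 19).
    The inverse of 7 mod 19 is 11 (since 7·11 = 77 = 4·19 + 1), so t ≡ 11·17 = 187 ≡ 16 (mod 19).
    Then x = 1 + 7·16 = 113, valid modulo lcm(7, 19) = 133: x ≡ 113 (mod 133).
  Combine with x ≡ 9 (mod 11); new modulus lcm = 1463.
    Write x = 113 + 133·t and substitute into x ≡ 9 (mod 11): 133·t ≡ 9 − 113 = -104 (mod 11).
    Reduce coefficients mod 11: 1·t ≡ 6 (mod 11).
    So t ≡ 6 (mod 11).
    Then x = 113 + 133·6 = 911, valid modulo lcm(133, 11) = 1463: x ≡ 911 (mod 1463).
  Combine with x ≡ 1 (mod 5); new modulus lcm = 7315.
    Write x = 911 + 1463·t and substitute into x ≡ 1 (mod 5): 1463·t ≡ 1 − 911 = -910 (mod 5).
    Reduce coefficients mod 5: 3·t ≡ 0 (mod 5).
    The inverse of 3 mod 5 is 2 (since 3·2 = 6 = 1·5 + 1), so t ≡ 2·0 = 0 ≡ 0 (mod 5).
    Then x = 911 + 1463·0 = 911, valid modulo lcm(1463, 5) = 7315: x ≡ 911 (mod 7315).
  Combine with x ≡ 13 (mod 16); new modulus lcm = 117040.
    Write x = 911 + 7315·t and substitute into x ≡ 13 (mod 16): 7315·t ≡ 13 − 911 = -898 (mod 16).
    Reduce coefficients mod 16: 3·t ≡ 14 (mod 16).
    The inverse of 3 mod 16 is 11 (since 3·11 = 33 = 2·16 + 1), so t ≡ 11·14 = 154 ≡ 10 (mod 16).
    Then x = 911 + 7315·10 = 74061, valid modulo lcm(7315, 16) = 117040: x ≡ 74061 (mod 117040).
Verify against each original: 74061 mod 7 = 1, 74061 mod 19 = 18, 74061 mod 11 = 9, 74061 mod 5 = 1, 74061 mod 16 = 13.

x ≡ 74061 (mod 117040).


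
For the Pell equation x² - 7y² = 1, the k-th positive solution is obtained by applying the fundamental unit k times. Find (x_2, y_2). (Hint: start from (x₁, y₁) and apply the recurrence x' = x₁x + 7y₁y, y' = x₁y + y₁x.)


Step 1: Find the fundamental solution (x₁, y₁) of x² - 7y² = 1.
  Expand √7 as a continued fraction. a₀ = ⌊√7⌋ = 2; iterate m_{k+1} = d_k·a_k − m_k, d_{k+1} = (7 − m_{k+1}²)/d_k, a_{k+1} = ⌊(a₀ + m_{k+1})/d_{k+1}⌋ (starting m₀ = 0, d₀ = 1), with convergents p_k = a_k·p_{k-1} + p_{k-2}, q_k = a_k·q_{k-1} + q_{k-2} (p₋₁ = 1, q₋₁ = 0):
  k = 0: a₀ = 2; p₀/q₀ = 2/1; p₀² − 7·q₀² = 4 − 7 = -3.
  k = 1: m = 2, d = 3, a = ⌊(2 + 2)/3⌋ = 1; p/q = (1·2 + 1)/(1·1 + 0) = 3/1; p² − 7·q² = 9 − 7 = 2.
  k = 2: m = 1, d = 2, a = ⌊(2 + 1)/2⌋ = 1; p/q = (1·3 + 2)/(1·1 + 1) = 5/2; p² − 7·q² = 25 − 28 = -3.
  k = 3: m = 1, d = 3, a = ⌊(2 + 1)/3⌋ = 1; p/q = (1·5 + 3)/(1·2 + 1) = 8/3; p² − 7·q² = 64 − 63 = 1.
  The first convergent with p² − 7·q² = 1 gives the fundamental solution (x₁, y₁) = (8, 3).
Step 2: Apply the recurrence (x_{n+1}, y_{n+1}) = (x₁x_n + 7y₁y_n, x₁y_n + y₁x_n) repeatedly.
  From (x_1, y_1) = (8, 3): x_2 = 8·8 + 7·3·3 = 127; y_2 = 8·3 + 3·8 = 48.
Step 3: Verify x_2² - 7·y_2² = 16129 - 16128 = 1 (should be 1). ✓

(x_1, y_1) = (8, 3); (x_2, y_2) = (127, 48).


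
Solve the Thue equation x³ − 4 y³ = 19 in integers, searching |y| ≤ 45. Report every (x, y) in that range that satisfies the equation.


The equation is x³ - 4y³ = 19. For fixed y, x³ = 4·y³ + 19, so a solution requires the RHS to be a perfect cube.
Strategy: iterate y from -45 to 45, compute RHS = 4·y³ + 19, and check whether it is a (positive or negative) perfect cube.
Check small values of y:
  y = 0: RHS = 19 is not a perfect cube.
  y = 1: RHS = 23 is not a perfect cube.
  y = -1: RHS = 15 is not a perfect cube.
  y = 2: RHS = 51 is not a perfect cube.
  y = -2: RHS = -13 is not a perfect cube.
  y = 3: RHS = 127 is not a perfect cube.
  y = -3: RHS = -89 is not a perfect cube.
Continuing the search up to |y| = 45 finds no solutions either.
No (x, y) in the scanned range satisfies the equation.

No integer solutions with |y| ≤ 45.


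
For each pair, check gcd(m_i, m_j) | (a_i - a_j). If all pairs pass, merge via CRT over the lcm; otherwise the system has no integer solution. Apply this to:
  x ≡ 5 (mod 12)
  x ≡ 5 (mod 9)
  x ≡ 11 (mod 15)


Moduli 12, 9, 15 are not pairwise coprime, so CRT works modulo lcm(m_i) when all pairwise compatibility conditions hold.
Pairwise compatibility: gcd(m_i, m_j) must divide a_i - a_j for every pair.
Merge one congruence at a time:
  Start: x ≡ 5 (mod 12).
  Combine with x ≡ 5 (mod 9): gcd(12, 9) = 3; 5 - 5 = 0, which IS divisible by 3, so compatible.
    Write x = 5 + 12·t and substitute into x ≡ 5 (mod 9): 12·t ≡ 5 − 5 = 0 (mod 9).
    Divide the congruence (and modulus) by g = 3: 4·t ≡ 0 (mod 3).
    Reduce coefficients mod 3: 1·t ≡ 0 (mod 3).
    So t ≡ 0 (mod 3).
    Then x = 5 + 12·0 = 5, valid modulo lcm(12, 9) = 36: x ≡ 5 (mod 36).
  Combine with x ≡ 11 (mod 15): gcd(36, 15) = 3; 11 - 5 = 6, which IS divisible by 3, so compatible.
    Write x = 5 + 36·t and substitute into x ≡ 11 (mod 15): 36·t ≡ 11 − 5 = 6 (mod 15).
    Divide the congruence (and modulus) by g = 3: 12·t ≡ 2 (mod 5).
    Reduce coefficients mod 5: 2·t ≡ 2 (mod 5).
    The inverse of 2 mod 5 is 3 (since 2·3 = 6 = 1·5 + 1), so t ≡ 3·2 = 6 ≡ 1 (mod 5).
    Then x = 5 + 36·1 = 41, valid modulo lcm(36, 15) = 180: x ≡ 41 (mod 180).
Verify: 41 mod 12 = 5, 41 mod 9 = 5, 41 mod 15 = 11.

x ≡ 41 (mod 180).


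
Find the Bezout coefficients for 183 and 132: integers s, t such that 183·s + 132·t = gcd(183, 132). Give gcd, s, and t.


Euclidean algorithm on (183, 132) — divide until remainder is 0:
  183 = 1 · 132 + 51
  132 = 2 · 51 + 30
  51 = 1 · 30 + 21
  30 = 1 · 21 + 9
  21 = 2 · 9 + 3
  9 = 3 · 3 + 0
gcd(183, 132) = 3.
Track Bezout coefficients alongside the remainders: start with r₀ = 183 = a·1 + b·0 (s = 1, t = 0) and r₁ = 132 = a·0 + b·1 (s = 0, t = 1); each new remainder r_{k+1} = r_{k-1} − q_k·r_k inherits s_{k+1} = s_{k-1} − q_k·s_k, t_{k+1} = t_{k-1} − q_k·t_k, so r_k = a·s_k + b·t_k at every step:
  q = 1: r = 51, s = 1 − 1·0 = 1, t = 0 − 1·1 = -1  (check: 183·1 + 132·(-1) = 51)
  q = 2: r = 30, s = 0 − 2·1 = -2, t = 1 − 2·(-1) = 3  (check: 183·(-2) + 132·3 = 30)
  q = 1: r = 21, s = 1 − 1·(-2) = 3, t = -1 − 1·3 = -4  (check: 183·3 + 132·(-4) = 21)
  q = 1: r = 9, s = -2 − 1·3 = -5, t = 3 − 1·(-4) = 7  (check: 183·(-5) + 132·7 = 9)
  q = 2: r = 3, s = 3 − 2·(-5) = 13, t = -4 − 2·7 = -18  (check: 183·13 + 132·(-18) = 3)
The row with r = 3 (the gcd) gives the Bezout coefficients s = 13, t = -18.
Result: 183 · (13) + 132 · (-18) = 3.

gcd(183, 132) = 3; s = 13, t = -18 (check: 183·13 + 132·(-18) = 3).


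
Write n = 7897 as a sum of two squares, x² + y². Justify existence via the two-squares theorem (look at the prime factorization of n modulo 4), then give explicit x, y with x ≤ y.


Step 1: Factor n = 7897 = 53 · 149.
Step 2: Check the mod-4 condition on each prime factor: 53 ≡ 1 (mod 4), exponent 1; 149 ≡ 1 (mod 4), exponent 1.
All primes ≡ 3 (mod 4) appear to even exponent (or don't appear), so by the two-squares theorem n IS expressible as a sum of two squares.
Step 3: Build a representation. Here n = 53 · 149 is a product of primes ≡ 1 (mod 4). Each prime p ≡ 1 (mod 4) is itself a sum of two squares; find a² by testing p − a² for a perfect square:
  53: 53 − 1² = 52, 53 − 2² = 49 = 7² ⇒ 53 = 2² + 7².
  149: 149 − 1² = 148, 149 − 2² = 145, 149 − 3² = 140, 149 − 4² = 133, 149 − 5² = 124, 149 − 6² = 113, 149 − 7² = 100 = 10² ⇒ 149 = 7² + 10².
  Combine using the Brahmagupta–Fibonacci identity (a² + b²)(c² + d²) = (ac − bd)² + (ad + bc)² = (ac + bd)² + (ad − bc)²:
  53 · 149 = 7897: from (2² + 7²)(7² + 10²), take (2·7 − 7·10, 2·10 + 7·7) = (14 − 70, 20 + 49) = (-56, 69); dropping signs (only squares matter) gives (56, 69); check 56² + 69² = 3136 + 4761 = 7897 ✓.
Step 4: Order so x ≤ y and verify: 56² + 69² = 3136 + 4761 = 7897 = n. ✓

n = 7897 = 56² + 69² (one valid representation with x ≤ y).


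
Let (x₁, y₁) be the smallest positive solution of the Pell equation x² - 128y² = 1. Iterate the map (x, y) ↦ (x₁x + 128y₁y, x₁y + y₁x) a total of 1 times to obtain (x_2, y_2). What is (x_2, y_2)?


Step 1: Find the fundamental solution (x₁, y₁) of x² - 128y² = 1.
  Expand √128 as a continued fraction. a₀ = ⌊√128⌋ = 11; iterate m_{k+1} = d_k·a_k − m_k, d_{k+1} = (128 − m_{k+1}²)/d_k, a_{k+1} = ⌊(a₀ + m_{k+1})/d_{k+1}⌋ (starting m₀ = 0, d₀ = 1), with convergents p_k = a_k·p_{k-1} + p_{k-2}, q_k = a_k·q_{k-1} + q_{k-2} (p₋₁ = 1, q₋₁ = 0):
  k = 0: a₀ = 11; p₀/q₀ = 11/1; p₀² − 128·q₀² = 121 − 128 = -7.
  k = 1: m = 11, d = 7, a = ⌊(11 + 11)/7⌋ = 3; p/q = (3·11 + 1)/(3·1 + 0) = 34/3; p² − 128·q² = 1156 − 1152 = 4.
  k = 2: m = 10, d = 4, a = ⌊(11 + 10)/4⌋ = 5; p/q = (5·34 + 11)/(5·3 + 1) = 181/16; p² − 128·q² = 32761 − 32768 = -7.
  k = 3: m = 10, d = 7, a = ⌊(11 + 10)/7⌋ = 3; p/q = (3·181 + 34)/(3·16 + 3) = 577/51; p² − 128·q² = 332929 − 332928 = 1.
  The first convergent with p² − 128·q² = 1 gives the fundamental solution (x₁, y₁) = (577, 51).
Step 2: Apply the recurrence (x_{n+1}, y_{n+1}) = (x₁x_n + 128y₁y_n, x₁y_n + y₁x_n) repeatedly.
  From (x_1, y_1) = (577, 51): x_2 = 577·577 + 128·51·51 = 665857; y_2 = 577·51 + 51·577 = 58854.
Step 3: Verify x_2² - 128·y_2² = 443365544449 - 443365544448 = 1 (should be 1). ✓

(x_1, y_1) = (577, 51); (x_2, y_2) = (665857, 58854).


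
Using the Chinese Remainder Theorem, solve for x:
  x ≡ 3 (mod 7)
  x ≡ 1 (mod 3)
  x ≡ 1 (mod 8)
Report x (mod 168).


Moduli 7, 3, 8 are pairwise coprime; by CRT there is a unique solution modulo M = 7 · 3 · 8 = 168.
Solve pairwise, accumulating the modulus:
  Start with x ≡ 3 (mod 7).
  Combine with x ≡ 1 (mod 3): since gcd(7, 3) = 1, we get a unique residue mod 21.
    Write x = 3 + 7·t and substitute into x ≡ 1 (mod 3): 7·t ≡ 1 − 3 = -2 (mod 3).
    Reduce coefficients mod 3: 1·t ≡ 1 (mod 3).
    So t ≡ 1 (mod 3).
    Then x = 3 + 7·1 = 10, valid modulo lcm(7, 3) = 21: x ≡ 10 (mod 21).
  Combine with x ≡ 1 (mod 8): since gcd(21, 8) = 1, we get a unique residue mod 168.
    Write x = 10 + 21·t and substitute into x ≡ 1 (mod 8): 21·t ≡ 1 − 10 = -9 (mod 8).
    Reduce coefficients mod 8: 5·t ≡ 7 (mod 8).
    The inverse of 5 mod 8 is 5 (since 5·5 = 25 = 3·8 + 1), so t ≡ 5·7 = 35 ≡ 3 (mod 8).
    Then x = 10 + 21·3 = 73, valid modulo lcm(21, 8) = 168: x ≡ 73 (mod 168).
Verify: 73 mod 7 = 3 ✓, 73 mod 3 = 1 ✓, 73 mod 8 = 1 ✓.

x ≡ 73 (mod 168).


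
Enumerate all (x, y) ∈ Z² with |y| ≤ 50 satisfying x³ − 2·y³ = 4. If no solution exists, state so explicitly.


The equation is x³ - 2y³ = 4. For fixed y, x³ = 2·y³ + 4, so a solution requires the RHS to be a perfect cube.
Strategy: iterate y from -50 to 50, compute RHS = 2·y³ + 4, and check whether it is a (positive or negative) perfect cube.
Check small values of y:
  y = 0: RHS = 4 is not a perfect cube.
  y = 1: RHS = 6 is not a perfect cube.
  y = -1: RHS = 2 is not a perfect cube.
  y = 2: RHS = 20 is not a perfect cube.
  y = -2: RHS = -12 is not a perfect cube.
  y = 3: RHS = 58 is not a perfect cube.
  y = -3: RHS = -50 is not a perfect cube.
Continuing the search up to |y| = 50 finds no solutions either.
No (x, y) in the scanned range satisfies the equation.

No integer solutions with |y| ≤ 50.


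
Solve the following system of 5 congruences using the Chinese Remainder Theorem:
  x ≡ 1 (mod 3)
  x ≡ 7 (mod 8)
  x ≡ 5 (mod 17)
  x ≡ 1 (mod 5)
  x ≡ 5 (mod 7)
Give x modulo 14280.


Product of moduli M = 3 · 8 · 17 · 5 · 7 = 14280.
Merge one congruence at a time:
  Start: x ≡ 1 (mod 3).
  Combine with x ≡ 7 (mod 8); new modulus lcm = 24.
    Write x = 1 + 3·t and substitute into x ≡ 7 (mod 8): 3·t ≡ 7 − 1 = 6 (mod 8).
    The inverse of 3 mod 8 is 3 (since 3·3 = 9 = 1·8 + 1), so t ≡ 3·6 = 18 ≡ 2 (mod 8).
    Then x = 1 + 3·2 = 7, valid modulo lcm(3, 8) = 24: x ≡ 7 (mod 24).
  Combine with x ≡ 5 (mod 17); new modulus lcm = 408.
    Write x = 7 + 24·t and substitute into x ≡ 5 (mod 17): 24·t ≡ 5 − 7 = -2 (mod 17).
    Reduce coefficients mod 17: 7·t ≡ 15 (mod 17).
    The inverse of 7 mod 17 is 5 (since 7·5 = 35 = 2·17 + 1), so t ≡ 5·15 = 75 ≡ 7 (mod 17).
    Then x = 7 + 24·7 = 175, valid modulo lcm(24, 17) = 408: x ≡ 175 (mod 408).
  Combine with x ≡ 1 (mod 5); new modulus lcm = 2040.
    Write x = 175 + 408·t and substitute into x ≡ 1 (mod 5): 408·t ≡ 1 − 175 = -174 (mod 5).
    Reduce coefficients mod 5: 3·t ≡ 1 (mod 5).
    The inverse of 3 mod 5 is 2 (since 3·2 = 6 = 1·5 + 1), so t ≡ 2·1 = 2 ≡ 2 (mod 5).
    Then x = 175 + 408·2 = 991, valid modulo lcm(408, 5) = 2040: x ≡ 991 (mod 2040).
  Combine with x ≡ 5 (mod 7); new modulus lcm = 14280.
    Write x = 991 + 2040·t and substitute into x ≡ 5 (mod 7): 2040·t ≡ 5 − 991 = -986 (mod 7).
    Reduce coefficients mod 7: 3·t ≡ 1 (mod 7).
    The inverse of 3 mod 7 is 5 (since 3·5 = 15 = 2·7 + 1), so t ≡ 5·1 = 5 ≡ 5 (mod 7).
    Then x = 991 + 2040·5 = 11191, valid modulo lcm(2040, 7) = 14280: x ≡ 11191 (mod 14280).
Verify against each original: 11191 mod 3 = 1, 11191 mod 8 = 7, 11191 mod 17 = 5, 11191 mod 5 = 1, 11191 mod 7 = 5.

x ≡ 11191 (mod 14280).


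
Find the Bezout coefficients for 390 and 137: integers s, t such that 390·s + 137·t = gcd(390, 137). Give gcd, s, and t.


Euclidean algorithm on (390, 137) — divide until remainder is 0:
  390 = 2 · 137 + 116
  137 = 1 · 116 + 21
  116 = 5 · 21 + 11
  21 = 1 · 11 + 10
  11 = 1 · 10 + 1
  10 = 10 · 1 + 0
gcd(390, 137) = 1.
Track Bezout coefficients alongside the remainders: start with r₀ = 390 = a·1 + b·0 (s = 1, t = 0) and r₁ = 137 = a·0 + b·1 (s = 0, t = 1); each new remainder r_{k+1} = r_{k-1} − q_k·r_k inherits s_{k+1} = s_{k-1} − q_k·s_k, t_{k+1} = t_{k-1} − q_k·t_k, so r_k = a·s_k + b·t_k at every step:
  q = 2: r = 116, s = 1 − 2·0 = 1, t = 0 − 2·1 = -2  (check: 390·1 + 137·(-2) = 116)
  q = 1: r = 21, s = 0 − 1·1 = -1, t = 1 − 1·(-2) = 3  (check: 390·(-1) + 137·3 = 21)
  q = 5: r = 11, s = 1 − 5·(-1) = 6, t = -2 − 5·3 = -17  (check: 390·6 + 137·(-17) = 11)
  q = 1: r = 10, s = -1 − 1·6 = -7, t = 3 − 1·(-17) = 20  (check: 390·(-7) + 137·20 = 10)
  q = 1: r = 1, s = 6 − 1·(-7) = 13, t = -17 − 1·20 = -37  (check: 390·13 + 137·(-37) = 1)
The row with r = 1 (the gcd) gives the Bezout coefficients s = 13, t = -37.
Result: 390 · (13) + 137 · (-37) = 1.

gcd(390, 137) = 1; s = 13, t = -37 (check: 390·13 + 137·(-37) = 1).


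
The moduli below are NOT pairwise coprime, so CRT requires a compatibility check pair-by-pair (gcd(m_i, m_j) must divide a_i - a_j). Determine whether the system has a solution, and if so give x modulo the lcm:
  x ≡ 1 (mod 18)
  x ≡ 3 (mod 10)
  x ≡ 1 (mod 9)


Moduli 18, 10, 9 are not pairwise coprime, so CRT works modulo lcm(m_i) when all pairwise compatibility conditions hold.
Pairwise compatibility: gcd(m_i, m_j) must divide a_i - a_j for every pair.
Merge one congruence at a time:
  Start: x ≡ 1 (mod 18).
  Combine with x ≡ 3 (mod 10): gcd(18, 10) = 2; 3 - 1 = 2, which IS divisible by 2, so compatible.
    Write x = 1 + 18·t and substitute into x ≡ 3 (mod 10): 18·t ≡ 3 − 1 = 2 (mod 10).
    Divide the congruence (and modulus) by g = 2: 9·t ≡ 1 (mod 5).
    Reduce coefficients mod 5: 4·t ≡ 1 (mod 5).
    The inverse of 4 mod 5 is 4 (since 4·4 = 16 = 3·5 + 1), so t ≡ 4·1 = 4 ≡ 4 (mod 5).
    Then x = 1 + 18·4 = 73, valid modulo lcm(18, 10) = 90: x ≡ 73 (mod 90).
  Combine with x ≡ 1 (mod 9): gcd(90, 9) = 9; 1 - 73 = -72, which IS divisible by 9, so compatible.
    Write x = 73 + 90·t and substitute into x ≡ 1 (mod 9): 90·t ≡ 1 − 73 = -72 (mod 9).
    Divide the congruence (and modulus) by g = 9: 10·t ≡ -8 (mod 1).
    Modulo 1 every t works; take t = 0.
    Then x = 73 + 90·0 = 73, valid modulo lcm(90, 9) = 90: x ≡ 73 (mod 90).
Verify: 73 mod 18 = 1, 73 mod 10 = 3, 73 mod 9 = 1.

x ≡ 73 (mod 90).


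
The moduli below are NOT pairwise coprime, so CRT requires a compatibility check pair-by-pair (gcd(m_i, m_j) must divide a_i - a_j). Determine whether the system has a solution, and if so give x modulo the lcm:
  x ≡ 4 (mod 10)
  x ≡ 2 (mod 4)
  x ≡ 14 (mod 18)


Moduli 10, 4, 18 are not pairwise coprime, so CRT works modulo lcm(m_i) when all pairwise compatibility conditions hold.
Pairwise compatibility: gcd(m_i, m_j) must divide a_i - a_j for every pair.
Merge one congruence at a time:
  Start: x ≡ 4 (mod 10).
  Combine with x ≡ 2 (mod 4): gcd(10, 4) = 2; 2 - 4 = -2, which IS divisible by 2, so compatible.
    Write x = 4 + 10·t and substitute into x ≡ 2 (mod 4): 10·t ≡ 2 − 4 = -2 (mod 4).
    Divide the congruence (and modulus) by g = 2: 5·t ≡ -1 (mod 2).
    Reduce coefficients mod 2: 1·t ≡ 1 (mod 2).
    So t ≡ 1 (mod 2).
    Then x = 4 + 10·1 = 14, valid modulo lcm(10, 4) = 20: x ≡ 14 (mod 20).
  Combine with x ≡ 14 (mod 18): gcd(20, 18) = 2; 14 - 14 = 0, which IS divisible by 2, so compatible.
    Write x = 14 + 20·t and substitute into x ≡ 14 (mod 18): 20·t ≡ 14 − 14 = 0 (mod 18).
    Divide the congruence (and modulus) by g = 2: 10·t ≡ 0 (mod 9).
    Reduce coefficients mod 9: 1·t ≡ 0 (mod 9).
    So t ≡ 0 (mod 9).
    Then x = 14 + 20·0 = 14, valid modulo lcm(20, 18) = 180: x ≡ 14 (mod 180).
Verify: 14 mod 10 = 4, 14 mod 4 = 2, 14 mod 18 = 14.

x ≡ 14 (mod 180).


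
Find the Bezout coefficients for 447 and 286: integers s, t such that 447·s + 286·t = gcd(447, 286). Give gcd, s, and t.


Euclidean algorithm on (447, 286) — divide until remainder is 0:
  447 = 1 · 286 + 161
  286 = 1 · 161 + 125
  161 = 1 · 125 + 36
  125 = 3 · 36 + 17
  36 = 2 · 17 + 2
  17 = 8 · 2 + 1
  2 = 2 · 1 + 0
gcd(447, 286) = 1.
Track Bezout coefficients alongside the remainders: start with r₀ = 447 = a·1 + b·0 (s = 1, t = 0) and r₁ = 286 = a·0 + b·1 (s = 0, t = 1); each new remainder r_{k+1} = r_{k-1} − q_k·r_k inherits s_{k+1} = s_{k-1} − q_k·s_k, t_{k+1} = t_{k-1} − q_k·t_k, so r_k = a·s_k + b·t_k at every step:
  q = 1: r = 161, s = 1 − 1·0 = 1, t = 0 − 1·1 = -1  (check: 447·1 + 286·(-1) = 161)
  q = 1: r = 125, s = 0 − 1·1 = -1, t = 1 − 1·(-1) = 2  (check: 447·(-1) + 286·2 = 125)
  q = 1: r = 36, s = 1 − 1·(-1) = 2, t = -1 − 1·2 = -3  (check: 447·2 + 286·(-3) = 36)
  q = 3: r = 17, s = -1 − 3·2 = -7, t = 2 − 3·(-3) = 11  (check: 447·(-7) + 286·11 = 17)
  q = 2: r = 2, s = 2 − 2·(-7) = 16, t = -3 − 2·11 = -25  (check: 447·16 + 286·(-25) = 2)
  q = 8: r = 1, s = -7 − 8·16 = -135, t = 11 − 8·(-25) = 211  (check: 447·(-135) + 286·211 = 1)
The row with r = 1 (the gcd) gives the Bezout coefficients s = -135, t = 211.
Result: 447 · (-135) + 286 · (211) = 1.

gcd(447, 286) = 1; s = -135, t = 211 (check: 447·(-135) + 286·211 = 1).


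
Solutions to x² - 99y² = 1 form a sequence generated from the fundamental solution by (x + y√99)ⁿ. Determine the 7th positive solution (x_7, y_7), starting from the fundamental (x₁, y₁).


Step 1: Find the fundamental solution (x₁, y₁) of x² - 99y² = 1.
  Expand √99 as a continued fraction. a₀ = ⌊√99⌋ = 9; iterate m_{k+1} = d_k·a_k − m_k, d_{k+1} = (99 − m_{k+1}²)/d_k, a_{k+1} = ⌊(a₀ + m_{k+1})/d_{k+1}⌋ (starting m₀ = 0, d₀ = 1), with convergents p_k = a_k·p_{k-1} + p_{k-2}, q_k = a_k·q_{k-1} + q_{k-2} (p₋₁ = 1, q₋₁ = 0):
  k = 0: a₀ = 9; p₀/q₀ = 9/1; p₀² − 99·q₀² = 81 − 99 = -18.
  k = 1: m = 9, d = 18, a = ⌊(9 + 9)/18⌋ = 1; p/q = (1·9 + 1)/(1·1 + 0) = 10/1; p² − 99·q² = 100 − 99 = 1.
  The first convergent with p² − 99·q² = 1 gives the fundamental solution (x₁, y₁) = (10, 1).
Step 2: Apply the recurrence (x_{n+1}, y_{n+1}) = (x₁x_n + 99y₁y_n, x₁y_n + y₁x_n) repeatedly.
  From (x_1, y_1) = (10, 1): x_2 = 10·10 + 99·1·1 = 199; y_2 = 10·1 + 1·10 = 20.
  From (x_2, y_2) = (199, 20): x_3 = 10·199 + 99·1·20 = 3970; y_3 = 10·20 + 1·199 = 399.
  From (x_3, y_3) = (3970, 399): x_4 = 10·3970 + 99·1·399 = 79201; y_4 = 10·399 + 1·3970 = 7960.
  From (x_4, y_4) = (79201, 7960): x_5 = 10·79201 + 99·1·7960 = 1580050; y_5 = 10·7960 + 1·79201 = 158801.
  From (x_5, y_5) = (1580050, 158801): x_6 = 10·1580050 + 99·1·158801 = 31521799; y_6 = 10·158801 + 1·1580050 = 3168060.
  From (x_6, y_6) = (31521799, 3168060): x_7 = 10·31521799 + 99·1·3168060 = 628855930; y_7 = 10·3168060 + 1·31521799 = 63202399.
Step 3: Verify x_7² - 99·y_7² = 395459780696164900 - 395459780696164899 = 1 (should be 1). ✓

(x_1, y_1) = (10, 1); (x_7, y_7) = (628855930, 63202399).


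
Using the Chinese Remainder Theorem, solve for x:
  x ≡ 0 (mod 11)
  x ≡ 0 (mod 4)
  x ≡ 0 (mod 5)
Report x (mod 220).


Moduli 11, 4, 5 are pairwise coprime; by CRT there is a unique solution modulo M = 11 · 4 · 5 = 220.
Solve pairwise, accumulating the modulus:
  Start with x ≡ 0 (mod 11).
  Combine with x ≡ 0 (mod 4): since gcd(11, 4) = 1, we get a unique residue mod 44.
    Write x = 0 + 11·t and substitute into x ≡ 0 (mod 4): 11·t ≡ 0 − 0 = 0 (mod 4).
    Reduce coefficients mod 4: 3·t ≡ 0 (mod 4).
    The inverse of 3 mod 4 is 3 (since 3·3 = 9 = 2·4 + 1), so t ≡ 3·0 = 0 ≡ 0 (mod 4).
    Then x = 0 + 11·0 = 0, valid modulo lcm(11, 4) = 44: x ≡ 0 (mod 44).
  Combine with x ≡ 0 (mod 5): since gcd(44, 5) = 1, we get a unique residue mod 220.
    Write x = 0 + 44·t and substitute into x ≡ 0 (mod 5): 44·t ≡ 0 − 0 = 0 (mod 5).
    Reduce coefficients mod 5: 4·t ≡ 0 (mod 5).
    The inverse of 4 mod 5 is 4 (since 4·4 = 16 = 3·5 + 1), so t ≡ 4·0 = 0 ≡ 0 (mod 5).
    Then x = 0 + 44·0 = 0, valid modulo lcm(44, 5) = 220: x ≡ 0 (mod 220).
Verify: 0 mod 11 = 0 ✓, 0 mod 4 = 0 ✓, 0 mod 5 = 0 ✓.

x ≡ 0 (mod 220).


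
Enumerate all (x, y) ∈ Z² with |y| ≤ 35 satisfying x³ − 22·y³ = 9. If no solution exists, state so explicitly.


The equation is x³ - 22y³ = 9. For fixed y, x³ = 22·y³ + 9, so a solution requires the RHS to be a perfect cube.
Strategy: iterate y from -35 to 35, compute RHS = 22·y³ + 9, and check whether it is a (positive or negative) perfect cube.
Check small values of y:
  y = 0: RHS = 9 is not a perfect cube.
  y = 1: RHS = 31 is not a perfect cube.
  y = -1: RHS = -13 is not a perfect cube.
  y = 2: RHS = 185 is not a perfect cube.
  y = -2: RHS = -167 is not a perfect cube.
  y = 3: RHS = 603 is not a perfect cube.
  y = -3: RHS = -585 is not a perfect cube.
Continuing the search up to |y| = 35 finds no solutions either.
No (x, y) in the scanned range satisfies the equation.

No integer solutions with |y| ≤ 35.


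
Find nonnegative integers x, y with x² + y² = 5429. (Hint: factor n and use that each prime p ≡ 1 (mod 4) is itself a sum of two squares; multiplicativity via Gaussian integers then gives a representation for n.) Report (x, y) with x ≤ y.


Step 1: Factor n = 5429 = 61 · 89.
Step 2: Check the mod-4 condition on each prime factor: 61 ≡ 1 (mod 4), exponent 1; 89 ≡ 1 (mod 4), exponent 1.
All primes ≡ 3 (mod 4) appear to even exponent (or don't appear), so by the two-squares theorem n IS expressible as a sum of two squares.
Step 3: Build a representation. Here n = 61 · 89 is a product of primes ≡ 1 (mod 4). Each prime p ≡ 1 (mod 4) is itself a sum of two squares; find a² by testing p − a² for a perfect square:
  61: 61 − 1² = 60, 61 − 2² = 57, 61 − 3² = 52, 61 − 4² = 45, 61 − 5² = 36 = 6² ⇒ 61 = 5² + 6².
  89: 89 − 1² = 88, 89 − 2² = 85, 89 − 3² = 80, 89 − 4² = 73, 89 − 5² = 64 = 8² ⇒ 89 = 5² + 8².
  Combine using the Brahmagupta–Fibonacci identity (a² + b²)(c² + d²) = (ac − bd)² + (ad + bc)² = (ac + bd)² + (ad − bc)²:
  61 · 89 = 5429: from (5² + 6²)(5² + 8²), take (5·5 − 6·8, 5·8 + 6·5) = (25 − 48, 40 + 30) = (-23, 70); dropping signs (only squares matter) gives (23, 70); check 23² + 70² = 529 + 4900 = 5429 ✓.
Step 4: Order so x ≤ y and verify: 23² + 70² = 529 + 4900 = 5429 = n. ✓

n = 5429 = 23² + 70² (one valid representation with x ≤ y).


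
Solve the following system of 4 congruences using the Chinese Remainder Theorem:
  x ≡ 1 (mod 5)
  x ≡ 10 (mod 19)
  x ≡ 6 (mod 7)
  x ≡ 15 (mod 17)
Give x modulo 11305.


Product of moduli M = 5 · 19 · 7 · 17 = 11305.
Merge one congruence at a time:
  Start: x ≡ 1 (mod 5).
  Combine with x ≡ 10 (mod 19); new modulus lcm = 95.
    Write x = 1 + 5·t and substitute into x ≡ 10 (mod 19): 5·t ≡ 10 − 1 = 9 (mod 19).
    The inverse of 5 mod 19 is 4 (since 5·4 = 20 = 1·19 + 1), so t ≡ 4·9 = 36 ≡ 17 (mod 19).
    Then x = 1 + 5·17 = 86, valid modulo lcm(5, 19) = 95: x ≡ 86 (mod 95).
  Combine with x ≡ 6 (mod 7); new modulus lcm = 665.
    Write x = 86 + 95·t and substitute into x ≡ 6 (mod 7): 95·t ≡ 6 − 86 = -80 (mod 7).
    Reduce coefficients mod 7: 4·t ≡ 4 (mod 7).
    The inverse of 4 mod 7 is 2 (since 4·2 = 8 = 1·7 + 1), so t ≡ 2·4 = 8 ≡ 1 (mod 7).
    Then x = 86 + 95·1 = 181, valid modulo lcm(95, 7) = 665: x ≡ 181 (mod 665).
  Combine with x ≡ 15 (mod 17); new modulus lcm = 11305.
    Write x = 181 + 665·t and substitute into x ≡ 15 (mod 17): 665·t ≡ 15 − 181 = -166 (mod 17).
    Reduce coefficients mod 17: 2·t ≡ 4 (mod 17).
    The inverse of 2 mod 17 is 9 (since 2·9 = 18 = 1·17 + 1), so t ≡ 9·4 = 36 ≡ 2 (mod 17).
    Then x = 181 + 665·2 = 1511, valid modulo lcm(665, 17) = 11305: x ≡ 1511 (mod 11305).
Verify against each original: 1511 mod 5 = 1, 1511 mod 19 = 10, 1511 mod 7 = 6, 1511 mod 17 = 15.

x ≡ 1511 (mod 11305).


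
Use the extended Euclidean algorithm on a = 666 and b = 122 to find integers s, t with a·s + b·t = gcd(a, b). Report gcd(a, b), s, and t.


Euclidean algorithm on (666, 122) — divide until remainder is 0:
  666 = 5 · 122 + 56
  122 = 2 · 56 + 10
  56 = 5 · 10 + 6
  10 = 1 · 6 + 4
  6 = 1 · 4 + 2
  4 = 2 · 2 + 0
gcd(666, 122) = 2.
Track Bezout coefficients alongside the remainders: start with r₀ = 666 = a·1 + b·0 (s = 1, t = 0) and r₁ = 122 = a·0 + b·1 (s = 0, t = 1); each new remainder r_{k+1} = r_{k-1} − q_k·r_k inherits s_{k+1} = s_{k-1} − q_k·s_k, t_{k+1} = t_{k-1} − q_k·t_k, so r_k = a·s_k + b·t_k at every step:
  q = 5: r = 56, s = 1 − 5·0 = 1, t = 0 − 5·1 = -5  (check: 666·1 + 122·(-5) = 56)
  q = 2: r = 10, s = 0 − 2·1 = -2, t = 1 − 2·(-5) = 11  (check: 666·(-2) + 122·11 = 10)
  q = 5: r = 6, s = 1 − 5·(-2) = 11, t = -5 − 5·11 = -60  (check: 666·11 + 122·(-60) = 6)
  q = 1: r = 4, s = -2 − 1·11 = -13, t = 11 − 1·(-60) = 71  (check: 666·(-13) + 122·71 = 4)
  q = 1: r = 2, s = 11 − 1·(-13) = 24, t = -60 − 1·71 = -131  (check: 666·24 + 122·(-131) = 2)
The row with r = 2 (the gcd) gives the Bezout coefficients s = 24, t = -131.
Result: 666 · (24) + 122 · (-131) = 2.

gcd(666, 122) = 2; s = 24, t = -131 (check: 666·24 + 122·(-131) = 2).


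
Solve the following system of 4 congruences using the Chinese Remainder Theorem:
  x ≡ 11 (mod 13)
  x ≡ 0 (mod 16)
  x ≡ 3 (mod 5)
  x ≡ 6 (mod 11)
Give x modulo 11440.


Product of moduli M = 13 · 16 · 5 · 11 = 11440.
Merge one congruence at a time:
  Start: x ≡ 11 (mod 13).
  Combine with x ≡ 0 (mod 16); new modulus lcm = 208.
    Write x = 11 + 13·t and substitute into x ≡ 0 (mod 16): 13·t ≡ 0 − 11 = -11 (mod 16).
    Reduce coefficients mod 16: 13·t ≡ 5 (mod 16).
    The inverse of 13 mod 16 is 5 (since 13·5 = 65 = 4·16 + 1), so t ≡ 5·5 = 25 ≡ 9 (mod 16).
    Then x = 11 + 13·9 = 128, valid modulo lcm(13, 16) = 208: x ≡ 128 (mod 208).
  Combine with x ≡ 3 (mod 5); new modulus lcm = 1040.
    Write x = 128 + 208·t and substitute into x ≡ 3 (mod 5): 208·t ≡ 3 − 128 = -125 (mod 5).
    Reduce coefficients mod 5: 3·t ≡ 0 (mod 5).
    The inverse of 3 mod 5 is 2 (since 3·2 = 6 = 1·5 + 1), so t ≡ 2·0 = 0 ≡ 0 (mod 5).
    Then x = 128 + 208·0 = 128, valid modulo lcm(208, 5) = 1040: x ≡ 128 (mod 1040).
  Combine with x ≡ 6 (mod 11); new modulus lcm = 11440.
    Write x = 128 + 1040·t and substitute into x ≡ 6 (mod 11): 1040·t ≡ 6 − 128 = -122 (mod 11).
    Reduce coefficients mod 11: 6·t ≡ 10 (mod 11).
    The inverse of 6 mod 11 is 2 (since 6·2 = 12 = 1·11 + 1), so t ≡ 2·10 = 20 ≡ 9 (mod 11).
    Then x = 128 + 1040·9 = 9488, valid modulo lcm(1040, 11) = 11440: x ≡ 9488 (mod 11440).
Verify against each original: 9488 mod 13 = 11, 9488 mod 16 = 0, 9488 mod 5 = 3, 9488 mod 11 = 6.

x ≡ 9488 (mod 11440).
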